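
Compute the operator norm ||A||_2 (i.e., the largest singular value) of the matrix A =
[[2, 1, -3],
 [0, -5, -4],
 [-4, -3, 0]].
||A||_2 ≈ 7.0713 (= sqrt(largest eigenvalue of A^T A))

||A||_2 = sigma_max(A) = sqrt(lambda_max(A^T A)). Form the symmetric matrix M = A^T A =
[[20, 14, -6],
 [14, 35, 17],
 [-6, 17, 25]].
Its characteristic polynomial (trace, sum of principal 2x2 minors, determinant of M give the coefficients) is
  p(λ) = det(λ I - M) = λ^3 - 80λ^2 + 1554λ - 2704.
No integer candidate from the rational root theorem (±divisors of 2704) is a root, so the roots are irrational. The cubic discriminant is Δ = 760041952 > 0, so there are three distinct real roots. p(1) = -1229 and p(2) = 92 have opposite signs, so a root lies in (1, 2); Newton's method refines it to λ ≈ 1.9265. p(28) = 40 and p(29) = -529 have opposite signs, so a root lies in (28, 29); Newton's method refines it to λ ≈ 28.0697. p(50) = -4 and p(51) = 1121 have opposite signs, so a root lies in (50, 51); Newton's method refines it to λ ≈ 50.0038. Check (Vieta): the three roots sum to 80, matching tr M = 80.
So the eigenvalues of A^T A are ≈ 1.9265, 28.0697, 50.0038 (all ≥ 0, as they must be for A^T A). The largest is λ_max ≈ 50.0038, hence ||A||_2 = sqrt(λ_max) ≈ 7.0713.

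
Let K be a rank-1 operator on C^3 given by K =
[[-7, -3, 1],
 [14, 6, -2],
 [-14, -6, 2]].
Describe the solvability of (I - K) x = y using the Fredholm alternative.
(I - K) is singular (det(I - K) = 0, i.e. 1 ∈ sigma(K)). (I - K) x = y is solvable iff y ⊥ ker((I - K)^*) = span{(-7, -3, 1)}, i.e. iff -7y_1 - 3y_2 + y_3 = 0. When solvable, the solutions are x = y + c·(1, -2, 2), c arbitrary (ker(I - K) = span{(1, -2, 2)}, dimension 1).

K has rank 1, so it is an outer product K = u v^T: every row of K is a multiple of one row vector. Reading off the entries, u = (1, -2, 2) and v = (-7, -3, 1) (row i of K equals u_i·v^T). A rank-one matrix u v^T satisfies K u = u (v·u) and kills the (2)-dimensional subspace v^⊥, so its characteristic polynomial is lambda^2 (lambda - v·u) with v·u = tr K = 1. Hence the eigenvalues of I - K are 1 (multiplicity 2) and 1 - (1) = 0, so det(I - K) = 0. (Direct check: I - K =
[[8, 3, -1],
 [-14, -5, 2],
 [14, 6, -1]]
has determinant 0.) So 1 is an eigenvalue of K and (I - K) is not invertible. The finite-dimensional Fredholm alternative says: either (I - K) is invertible, or ker(I - K) ≠ {0} and then range(I - K) = ker((I - K)^*)^⊥, with dim ker(I - K) = dim ker((I - K)^*). We are in the second case, so we need both kernels. Kernel of I - K: (I - K) u = u - u (v·u) = u - u = 0, so ker(I - K) = span{u} = span{(1, -2, 2)} (it is exactly 1-dimensional because rank(I - K) = 2). Kernel of the adjoint: K is real, so (I - K)^* = I - K^T = I - v u^T, and (I - v u^T) v = v - v (u·v) = 0; hence ker((I - K)^*) = span{v} = span{(-7, -3, 1)}. Therefore (I - K) x = y is solvable iff <y, v> = 0, i.e. iff -7y_1 - 3y_2 + y_3 = 0. When this holds, K y = u (v·y) = 0, so (I - K) y = y and x = y is a particular solution; the full solution set is the line x = y + c·u = y + c·(1, -2, 2), c ∈ C.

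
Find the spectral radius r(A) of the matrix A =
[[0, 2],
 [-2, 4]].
r(A) = 2

The eigenvalues of A are the roots of its characteristic polynomial. With M = A (coefficients from the trace and determinant):
  p(λ) = det(λ I - M) = λ^2 - 4λ + 4.
For λ^2 - 4λ + 4 the discriminant is 0. It is a perfect square (0^2), so the roots are rational: λ = (4 ± 0)/2 = 2, 2.
Thus the eigenvalues (to 4 decimals) are 2 (modulus 2). The spectral radius is the largest modulus: r(A) = 2. (Cross-check: r(A) ≤ ||A||_2 ≈ 4.8284; equality holds whenever A is normal, though it can also hold for some non-normal A.)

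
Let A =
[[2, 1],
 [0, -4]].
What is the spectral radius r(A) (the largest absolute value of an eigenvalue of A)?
r(A) = 4

The eigenvalues of A are the roots of its characteristic polynomial. With M = A (coefficients from the trace and determinant):
  p(λ) = det(λ I - M) = λ^2 + 2λ - 8.
For λ^2 + 2λ - 8 the discriminant is 36. It is a perfect square (6^2), so the roots are rational: λ = (-2 ± 6)/2 = 2, -4.
Thus the eigenvalues (to 4 decimals) are 2 (modulus 2); -4 (modulus 4). The spectral radius is the largest modulus: r(A) = 4. (Cross-check: r(A) ≤ ||A||_2 ≈ 4.1594; equality holds whenever A is normal, though it can also hold for some non-normal A.)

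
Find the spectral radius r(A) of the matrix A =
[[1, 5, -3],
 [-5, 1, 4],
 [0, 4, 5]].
r(A) ≈ 7.4503

The eigenvalues of A are the roots of its characteristic polynomial. With M = A (coefficients from the trace, the sum of principal 2x2 minors, and det A):
  p(λ) = det(λ I - M) = λ^3 - 7λ^2 + 20λ - 174.
No integer candidate from the rational root theorem (±divisors of 174) is a root, so the roots are irrational. The cubic discriminant is Δ = -630100 < 0, so there is one real root and a complex-conjugate pair. p(7) = -34 and p(8) = 50 have opposite signs, so a root lies in (7, 8); Newton's method refines it to λ ≈ 7.4503. Dividing out (λ - (7.4503)) leaves approximately λ^2 + 0.4503λ + 23.3548. For λ^2 + 0.4503λ + 23.3548 the discriminant is -93.2164. It is negative, so the remaining roots are the complex-conjugate pair λ ≈ -0.2251 ± 4.8274i. Their product equals the constant term, so |λ|^2 ≈ 23.3548 and |λ| ≈ 4.8327.
Thus the eigenvalues (to 4 decimals) are 7.4503 (modulus 7.4503); -0.2251 ± 4.8274i (modulus 4.8327). The spectral radius is the largest modulus: r(A) ≈ 7.4503. (Cross-check: r(A) ≤ ||A||_2 ≈ 8.1492; equality holds whenever A is normal, though it can also hold for some non-normal A.)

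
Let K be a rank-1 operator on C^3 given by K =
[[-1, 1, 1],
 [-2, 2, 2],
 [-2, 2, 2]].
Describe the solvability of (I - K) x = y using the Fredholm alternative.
(I - K) is invertible (det(I - K) = -2 ≠ 0), so for every y in C^3 the equation (I - K) x = y has a unique solution.

K has rank 1, so it is an outer product K = u v^T: every row of K is a multiple of one row vector. Reading off the entries, u = (-1, -2, -2) and v = (1, -1, -1) (row i of K equals u_i·v^T). A rank-one matrix u v^T satisfies K u = u (v·u) and kills the (2)-dimensional subspace v^⊥, so its characteristic polynomial is lambda^2 (lambda - v·u) with v·u = tr K = 3. Hence the eigenvalues of I - K are 1 (multiplicity 2) and 1 - (3) = -2, so det(I - K) = -2. (Direct check: I - K =
[[2, -1, -1],
 [2, -1, -2],
 [2, -2, -1]]
has determinant -2.) The finite-dimensional Fredholm alternative says: either (I - K) is invertible, or ker(I - K) ≠ {0} and then range(I - K) = ker((I - K)^*)^⊥, with dim ker(I - K) = dim ker((I - K)^*). Since det(I - K) ≠ 0, 1 is not an eigenvalue of K and ker(I - K) = {0}, so we are in the first case: for every y there is a unique x = (I - K)^(-1) y. Explicitly, by the Sherman–Morrison formula, (I - u v^T)^(-1) = I + u v^T/(1 - v·u), i.e. (I - K)^(-1) = I + K/(-2).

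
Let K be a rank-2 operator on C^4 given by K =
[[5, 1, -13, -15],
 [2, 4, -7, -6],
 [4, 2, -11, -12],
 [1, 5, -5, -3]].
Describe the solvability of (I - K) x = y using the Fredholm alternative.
(I - K) is invertible (det(I - K) = -18 ≠ 0), so for every y in C^4 the equation (I - K) x = y has a unique solution.

K has rank 2 and factors as K = U V^T = u1 v1^T + u2 v2^T with u1 = (-2, 1, -1, 2), v1 = (-1, 1, 2, 3), u2 = (-3, -3, -3, -3), v2 = (-1, -1, 3, 3) (multiplying out reproduces the displayed K). The nonzero eigenvalues of U V^T coincide with those of the 2 x 2 matrix G = V^T U = [[v1·u1, v1·u2], [v2·u1, v2·u2]] = [[7, -15], [4, -12]], and by the Sylvester determinant identity det(I_4 - U V^T) = det(I_2 - V^T U) = det([[-6, 15], [-4, 13]]) = (-6)(13) - (15)(-4) = -18. (Direct check: I - K =
[[-4, -1, 13, 15],
 [-2, -3, 7, 6],
 [-4, -2, 12, 12],
 [-1, -5, 5, 4]]
has determinant -18.) The finite-dimensional Fredholm alternative says: either (I - K) is invertible, or ker(I - K) ≠ {0} and then range(I - K) = ker((I - K)^*)^⊥, with dim ker(I - K) = dim ker((I - K)^*). Since det(I - K) ≠ 0, 1 is not an eigenvalue of K and ker(I - K) = {0}, so we are in the first case: for every y there is a unique x = (I - K)^(-1) y. (Explicitly, by the Woodbury identity, (I - U V^T)^(-1) = I + U (I_2 - G)^(-1) V^T.)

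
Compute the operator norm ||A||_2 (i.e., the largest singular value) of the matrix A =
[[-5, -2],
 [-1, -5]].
||A||_2 = sqrt((55 + sqrt(909))/2) ≈ 6.5249 (= sqrt(largest eigenvalue of A^T A))

||A||_2 = sigma_max(A) = sqrt(lambda_max(A^T A)). Form the symmetric matrix M = A^T A =
[[26, 15],
 [15, 29]].
Its characteristic polynomial (trace, determinant of M give the coefficients) is
  p(λ) = det(λ I - M) = λ^2 - 55λ + 529.
For λ^2 - 55λ + 529 the discriminant is 909. It is nonnegative but not a perfect square, so the roots are real and irrational: λ = (55 ± sqrt(909))/2 ≈ 42.5748, 12.4252.
So the eigenvalues of A^T A are ≈ 12.4252, 42.5748 (all ≥ 0, as they must be for A^T A). The largest is λ_max = (55 + sqrt(909))/2 ≈ 42.5748, hence ||A||_2 = sqrt(λ_max) = sqrt((55 + sqrt(909))/2) ≈ 6.5249.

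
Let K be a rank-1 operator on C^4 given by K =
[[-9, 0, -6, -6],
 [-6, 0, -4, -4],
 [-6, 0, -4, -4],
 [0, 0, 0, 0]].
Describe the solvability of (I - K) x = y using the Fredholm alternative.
(I - K) is invertible (det(I - K) = 14 ≠ 0), so for every y in C^4 the equation (I - K) x = y has a unique solution.

K has rank 1, so it is an outer product K = u v^T: every row of K is a multiple of one row vector. Reading off the entries, u = (-3, -2, -2, 0) and v = (3, 0, 2, 2) (row i of K equals u_i·v^T). A rank-one matrix u v^T satisfies K u = u (v·u) and kills the (3)-dimensional subspace v^⊥, so its characteristic polynomial is lambda^3 (lambda - v·u) with v·u = tr K = -13. Hence the eigenvalues of I - K are 1 (multiplicity 3) and 1 - (-13) = 14, so det(I - K) = 14. (Direct check: I - K =
[[10, 0, 6, 6],
 [6, 1, 4, 4],
 [6, 0, 5, 4],
 [0, 0, 0, 1]]
has determinant 14.) The finite-dimensional Fredholm alternative says: either (I - K) is invertible, or ker(I - K) ≠ {0} and then range(I - K) = ker((I - K)^*)^⊥, with dim ker(I - K) = dim ker((I - K)^*). Since det(I - K) ≠ 0, 1 is not an eigenvalue of K and ker(I - K) = {0}, so we are in the first case: for every y there is a unique x = (I - K)^(-1) y. Explicitly, by the Sherman–Morrison formula, (I - u v^T)^(-1) = I + u v^T/(1 - v·u), i.e. (I - K)^(-1) = I + K/(14).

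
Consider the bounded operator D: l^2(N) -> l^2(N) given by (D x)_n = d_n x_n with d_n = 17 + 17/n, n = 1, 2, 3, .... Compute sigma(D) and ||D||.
sigma(D) = {17 + 17/n : n ≥ 1} ∪ {17}; ||D|| = 34

A bounded diagonal operator on l^2 with diagonal entries d_n has spectrum equal to the closure of {d_n : n ≥ 1}: every d_n is an eigenvalue (with eigenvector e_n), so {d_n} ⊂ sigma(D); the spectrum is closed, so its closure is too; and for lambda not in the closure, (D - lambda I) has bounded inverse (the diagonal entries 1/(d_n - lambda) are bounded). For our sequence d_n = 17 + 17/n, n = 1, 2, 3, ...:
  - {d_n} = {17 + 17/n : n ≥ 1}; the only limit point is 17
  - closure = {17 + 17/n : n ≥ 1} ∪ {17}
For the norm: a diagonal operator has ||D|| = sup_n |d_n|. Here d_n = 17 + 17/n is positive and decreasing, so sup_n |d_n| = d_1 = 17 + 17 = 34. So ||D|| = 34.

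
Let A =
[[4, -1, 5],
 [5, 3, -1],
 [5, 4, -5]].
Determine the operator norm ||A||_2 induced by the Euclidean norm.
||A||_2 ≈ 9.7609 (= sqrt(largest eigenvalue of A^T A))

||A||_2 = sigma_max(A) = sqrt(lambda_max(A^T A)). Form the symmetric matrix M = A^T A =
[[66, 31, -10],
 [31, 26, -28],
 [-10, -28, 51]].
Its characteristic polynomial (trace, sum of principal 2x2 minors, determinant of M give the coefficients) is
  p(λ) = det(λ I - M) = λ^3 - 143λ^2 + 4563λ - 1521.
No integer candidate from the rational root theorem (±divisors of 1521) is a root, so the roots are irrational. The cubic discriminant is Δ = 45754722000 > 0, so there are three distinct real roots. p(0) = -1521 and p(1) = 2900 have opposite signs, so a root lies in (0, 1); Newton's method refines it to λ ≈ 0.3369. p(47) = 876 and p(48) = -1377 have opposite signs, so a root lies in (47, 48); Newton's method refines it to λ ≈ 47.3889. p(95) = -1236 and p(96) = 3375 have opposite signs, so a root lies in (95, 96); Newton's method refines it to λ ≈ 95.2742. Check (Vieta): the three roots sum to 143, matching tr M = 143.
So the eigenvalues of A^T A are ≈ 0.3369, 47.3889, 95.2742 (all ≥ 0, as they must be for A^T A). The largest is λ_max ≈ 95.2742, hence ||A||_2 = sqrt(λ_max) ≈ 9.7609.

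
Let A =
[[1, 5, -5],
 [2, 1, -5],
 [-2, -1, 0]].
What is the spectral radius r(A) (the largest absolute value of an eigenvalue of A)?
r(A) ≈ 6.6374

The eigenvalues of A are the roots of its characteristic polynomial. With M = A (coefficients from the trace, the sum of principal 2x2 minors, and det A):
  p(λ) = det(λ I - M) = λ^3 - 2λ^2 - 24λ - 45.
No integer candidate from the rational root theorem (±divisors of 45) is a root, so the roots are irrational. The cubic discriminant is Δ = -37395 < 0, so there is one real root and a complex-conjugate pair. p(6) = -45 and p(7) = 32 have opposite signs, so a root lies in (6, 7); Newton's method refines it to λ ≈ 6.6374. Dividing out (λ - (6.6374)) leaves approximately λ^2 + 4.6374λ + 6.7798. For λ^2 + 4.6374λ + 6.7798 the discriminant is -5.6141. It is negative, so the remaining roots are the complex-conjugate pair λ ≈ -2.3187 ± 1.1847i. Their product equals the constant term, so |λ|^2 ≈ 6.7798 and |λ| ≈ 2.6038.
Thus the eigenvalues (to 4 decimals) are 6.6374 (modulus 6.6374); -2.3187 ± 1.1847i (modulus 2.6038). The spectral radius is the largest modulus: r(A) ≈ 6.6374. (Cross-check: r(A) ≤ ||A||_2 ≈ 8.6737; equality holds whenever A is normal, though it can also hold for some non-normal A.)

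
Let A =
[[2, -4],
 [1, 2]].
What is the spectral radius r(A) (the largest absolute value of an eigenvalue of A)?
r(A) = sqrt(8) ≈ 2.8284

The eigenvalues of A are the roots of its characteristic polynomial. With M = A (coefficients from the trace and determinant):
  p(λ) = det(λ I - M) = λ^2 - 4λ + 8.
For λ^2 - 4λ + 8 the discriminant is -16. It is negative, so the roots are the complex-conjugate pair λ = 2 ± (sqrt(16)/2) i ≈ 2 ± 2i. For a conjugate pair the product of the roots equals the constant term, so |λ|^2 = 8 and |λ| = sqrt(8) ≈ 2.8284.
Thus the eigenvalues (to 4 decimals) are 2 ± 2i (modulus 2.8284). The spectral radius is the largest modulus: r(A) = sqrt(8) ≈ 2.8284. (Cross-check: r(A) ≤ ||A||_2 ≈ 4.7016; equality holds whenever A is normal, though it can also hold for some non-normal A.)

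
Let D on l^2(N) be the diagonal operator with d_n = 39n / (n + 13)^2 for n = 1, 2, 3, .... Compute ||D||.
||D|| = 3/4 (attained at n = 13)

For D diagonal, ||D|| = sup_n |d_n|. Treat f(x) = 39x / (x + 13)^2 for real x > 0. By the quotient rule, f'(x) = 39(13 - x)/(x + 13)^3, which is positive for x < 13 and negative for x > 13. So f has a unique maximum at x = 13, and since 13 is a positive integer, the supremum over n ≥ 1 is attained at n = 13: d_13 = 39·13/(13 + 13)^2 = 39·13/676 = 3/4. Hence ||D|| = 3/4.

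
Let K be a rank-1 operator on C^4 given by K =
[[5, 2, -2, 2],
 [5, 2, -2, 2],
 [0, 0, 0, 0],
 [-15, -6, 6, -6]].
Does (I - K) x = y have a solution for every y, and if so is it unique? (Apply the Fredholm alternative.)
(I - K) is singular (det(I - K) = 0, i.e. 1 ∈ sigma(K)). (I - K) x = y is solvable iff y ⊥ ker((I - K)^*) = span{(5, 2, -2, 2)}, i.e. iff 5y_1 + 2y_2 - 2y_3 + 2y_4 = 0. When solvable, the solutions are x = y + c·(1, 1, 0, -3), c arbitrary (ker(I - K) = span{(1, 1, 0, -3)}, dimension 1).

K has rank 1, so it is an outer product K = u v^T: every row of K is a multiple of one row vector. Reading off the entries, u = (1, 1, 0, -3) and v = (5, 2, -2, 2) (row i of K equals u_i·v^T). A rank-one matrix u v^T satisfies K u = u (v·u) and kills the (3)-dimensional subspace v^⊥, so its characteristic polynomial is lambda^3 (lambda - v·u) with v·u = tr K = 1. Hence the eigenvalues of I - K are 1 (multiplicity 3) and 1 - (1) = 0, so det(I - K) = 0. (Direct check: I - K =
[[-4, -2, 2, -2],
 [-5, -1, 2, -2],
 [0, 0, 1, 0],
 [15, 6, -6, 7]]
has determinant 0.) So 1 is an eigenvalue of K and (I - K) is not invertible. The finite-dimensional Fredholm alternative says: either (I - K) is invertible, or ker(I - K) ≠ {0} and then range(I - K) = ker((I - K)^*)^⊥, with dim ker(I - K) = dim ker((I - K)^*). We are in the second case, so we need both kernels. Kernel of I - K: (I - K) u = u - u (v·u) = u - u = 0, so ker(I - K) = span{u} = span{(1, 1, 0, -3)} (it is exactly 1-dimensional because rank(I - K) = 3). Kernel of the adjoint: K is real, so (I - K)^* = I - K^T = I - v u^T, and (I - v u^T) v = v - v (u·v) = 0; hence ker((I - K)^*) = span{v} = span{(5, 2, -2, 2)}. Therefore (I - K) x = y is solvable iff <y, v> = 0, i.e. iff 5y_1 + 2y_2 - 2y_3 + 2y_4 = 0. When this holds, K y = u (v·y) = 0, so (I - K) y = y and x = y is a particular solution; the full solution set is the line x = y + c·u = y + c·(1, 1, 0, -3), c ∈ C.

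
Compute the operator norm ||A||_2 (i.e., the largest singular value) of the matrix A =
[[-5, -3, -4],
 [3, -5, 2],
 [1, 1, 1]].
||A||_2 ≈ 7.4979 (= sqrt(largest eigenvalue of A^T A))

||A||_2 = sigma_max(A) = sqrt(lambda_max(A^T A)). Form the symmetric matrix M = A^T A =
[[35, 1, 27],
 [1, 35, 3],
 [27, 3, 21]].
Its characteristic polynomial (trace, sum of principal 2x2 minors, determinant of M give the coefficients) is
  p(λ) = det(λ I - M) = λ^3 - 91λ^2 + 1956λ - 36.
No integer candidate from the rational root theorem (±divisors of 36) is a root, so the roots are irrational. The cubic discriminant is Δ = 1755244944 > 0, so there are three distinct real roots. p(0) = -36 and p(1) = 1830 have opposite signs, so a root lies in (0, 1); Newton's method refines it to λ ≈ 0.0184. p(34) = 576 and p(35) = -176 have opposite signs, so a root lies in (34, 35); Newton's method refines it to λ ≈ 34.7629. p(56) = -260 and p(57) = 990 have opposite signs, so a root lies in (56, 57); Newton's method refines it to λ ≈ 56.2187. Check (Vieta): the three roots sum to 91, matching tr M = 91.
So the eigenvalues of A^T A are ≈ 0.0184, 34.7629, 56.2187 (all ≥ 0, as they must be for A^T A). The largest is λ_max ≈ 56.2187, hence ||A||_2 = sqrt(λ_max) ≈ 7.4979.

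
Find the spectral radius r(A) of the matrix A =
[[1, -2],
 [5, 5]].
r(A) = sqrt(15) ≈ 3.873

The eigenvalues of A are the roots of its characteristic polynomial. With M = A (coefficients from the trace and determinant):
  p(λ) = det(λ I - M) = λ^2 - 6λ + 15.
For λ^2 - 6λ + 15 the discriminant is -24. It is negative, so the roots are the complex-conjugate pair λ = 3 ± (sqrt(24)/2) i ≈ 3 ± 2.4495i. For a conjugate pair the product of the roots equals the constant term, so |λ|^2 = 15 and |λ| = sqrt(15) ≈ 3.873.
Thus the eigenvalues (to 4 decimals) are 3 ± 2.4495i (modulus 3.873). The spectral radius is the largest modulus: r(A) = sqrt(15) ≈ 3.873. (Cross-check: r(A) ≤ ||A||_2 ≈ 7.1098; equality holds whenever A is normal, though it can also hold for some non-normal A.)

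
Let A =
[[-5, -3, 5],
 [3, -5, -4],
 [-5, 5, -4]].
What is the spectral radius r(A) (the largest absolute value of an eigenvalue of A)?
r(A) ≈ 8.717

The eigenvalues of A are the roots of its characteristic polynomial. With M = A (coefficients from the trace, the sum of principal 2x2 minors, and det A):
  p(λ) = det(λ I - M) = λ^3 + 14λ^2 + 119λ + 346.
No integer candidate from the rational root theorem (±divisors of 346) is a root, so the roots are irrational. The cubic discriminant is Δ = -619260 < 0, so there is one real root and a complex-conjugate pair. p(-5) = -24 and p(-4) = 30 have opposite signs, so a root lies in (-5, -4); Newton's method refines it to λ ≈ -4.5535. Dividing out (λ - (-4.5535)) leaves approximately λ^2 + 9.4465λ + 75.9853. For λ^2 + 9.4465λ + 75.9853 the discriminant is -214.7051. It is negative, so the remaining roots are the complex-conjugate pair λ ≈ -4.7232 ± 7.3264i. Their product equals the constant term, so |λ|^2 ≈ 75.9853 and |λ| ≈ 8.717.
Thus the eigenvalues (to 4 decimals) are -4.5535 (modulus 4.5535); -4.7232 ± 7.3264i (modulus 8.717). The spectral radius is the largest modulus: r(A) ≈ 8.717. (Cross-check: r(A) ≤ ||A||_2 ≈ 9.1716; equality holds whenever A is normal, though it can also hold for some non-normal A.)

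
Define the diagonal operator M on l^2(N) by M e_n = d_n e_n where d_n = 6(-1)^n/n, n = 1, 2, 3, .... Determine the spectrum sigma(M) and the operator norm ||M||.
sigma(M) = {6(-1)^n/n : n ≥ 1} ∪ {0}; ||M|| = 6

A bounded diagonal operator on l^2 with diagonal entries d_n has spectrum equal to the closure of {d_n : n ≥ 1}: every d_n is an eigenvalue (with eigenvector e_n), so {d_n} ⊂ sigma(M); the spectrum is closed, so its closure is too; and for lambda not in the closure, (M - lambda I) has bounded inverse (the diagonal entries 1/(d_n - lambda) are bounded). For our sequence d_n = 6(-1)^n/n, n = 1, 2, 3, ...:
  - {d_n} = {6(-1)^n/n : n ≥ 1}; the only limit point is 0
  - closure = {6(-1)^n/n : n ≥ 1} ∪ {0}
For the norm: a diagonal operator has ||M|| = sup_n |d_n|. Here |d_n| = 6/n is decreasing, so sup_n |d_n| = |d_1| = 6. So ||M|| = 6.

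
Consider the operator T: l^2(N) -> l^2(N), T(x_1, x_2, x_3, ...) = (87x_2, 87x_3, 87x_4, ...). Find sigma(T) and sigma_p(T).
sigma(T) = closed disk {z in C : |z| ≤ 87}; sigma_p(T) = open disk {z in C : |z| < 87}

Note T = 87·V where V is the unit left shift (V x)_k = x_{k+1}; so sigma(T) = 87·sigma(V) and ||T|| = 87||V||. ||T x||^2 = 7569sum_{k≥2} |x_k|^2 ≤ 7569||x||^2, with equality on {x : x_1 = 0}, so ||T|| = 87. For any lambda with |lambda| < 87, set r = lambda/87 (|r| < 1); the vector x = (1, r, r^2, ...) is in l^2 and satisfies T x = 87(r, r^2, ...) = lambda x, so lambda is an eigenvalue. On the boundary |lambda| = 87 the geometric series diverges, so no l^2 eigenvector exists, but these lambda lie in the approximate point spectrum. Hence sigma(T) is the closed disk of radius 87 and sigma_p(T) is the open disk.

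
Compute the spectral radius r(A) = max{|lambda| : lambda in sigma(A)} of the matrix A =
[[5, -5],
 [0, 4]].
r(A) = 5

The eigenvalues of A are the roots of its characteristic polynomial. With M = A (coefficients from the trace and determinant):
  p(λ) = det(λ I - M) = λ^2 - 9λ + 20.
For λ^2 - 9λ + 20 the discriminant is 1. It is a perfect square (1^2), so the roots are rational: λ = (9 ± 1)/2 = 5, 4.
Thus the eigenvalues (to 4 decimals) are 5 (modulus 5); 4 (modulus 4). The spectral radius is the largest modulus: r(A) = 5. (Cross-check: r(A) ≤ ||A||_2 ≈ 7.6973; equality holds whenever A is normal, though it can also hold for some non-normal A.)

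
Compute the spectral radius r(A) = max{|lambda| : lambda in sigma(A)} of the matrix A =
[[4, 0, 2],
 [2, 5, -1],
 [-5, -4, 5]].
r(A) ≈ 5.9618

The eigenvalues of A are the roots of its characteristic polynomial. With M = A (coefficients from the trace, the sum of principal 2x2 minors, and det A):
  p(λ) = det(λ I - M) = λ^3 - 14λ^2 + 71λ - 118.
No integer candidate from the rational root theorem (±divisors of 118) is a root, so the roots are irrational. The cubic discriminant is Δ = -3468 < 0, so there is one real root and a complex-conjugate pair. p(3) = -4 and p(4) = 6 have opposite signs, so a root lies in (3, 4); Newton's method refines it to λ ≈ 3.3199. Dividing out (λ - (3.3199)) leaves approximately λ^2 - 10.6801λ + 35.5429. For λ^2 - 10.6801λ + 35.5429 the discriminant is -28.1078. It is negative, so the remaining roots are the complex-conjugate pair λ ≈ 5.34 ± 2.6508i. Their product equals the constant term, so |λ|^2 ≈ 35.5429 and |λ| ≈ 5.9618.
Thus the eigenvalues (to 4 decimals) are 3.3199 (modulus 3.3199); 5.34 ± 2.6508i (modulus 5.9618). The spectral radius is the largest modulus: r(A) ≈ 5.9618. (Cross-check: r(A) ≤ ||A||_2 ≈ 9.4509; equality holds whenever A is normal, though it can also hold for some non-normal A.)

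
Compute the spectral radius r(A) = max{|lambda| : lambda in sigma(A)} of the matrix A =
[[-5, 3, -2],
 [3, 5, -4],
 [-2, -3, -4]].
r(A) ≈ 7.184

The eigenvalues of A are the roots of its characteristic polynomial. With M = A (coefficients from the trace, the sum of principal 2x2 minors, and det A):
  p(λ) = det(λ I - M) = λ^3 + 4λ^2 - 50λ - 218.
No integer candidate from the rational root theorem (±divisors of 218) is a root, so the roots are irrational. The cubic discriminant is Δ = 97460 > 0, so there are three distinct real roots. p(-7) = -15 and p(-6) = 10 have opposite signs, so a root lies in (-7, -6); Newton's method refines it to λ ≈ -6.5537. p(-5) = 7 and p(-4) = -18 have opposite signs, so a root lies in (-5, -4); Newton's method refines it to λ ≈ -4.6302. p(7) = -29 and p(8) = 150 have opposite signs, so a root lies in (7, 8); Newton's method refines it to λ ≈ 7.184. Check (Vieta): the three roots sum to -4, matching tr M = -4.
Thus the eigenvalues (to 4 decimals) are -6.5537 (modulus 6.5537); -4.6302 (modulus 4.6302); 7.184 (modulus 7.184). The spectral radius is the largest modulus: r(A) ≈ 7.184. (Cross-check: r(A) ≤ ||A||_2 ≈ 7.3492; equality holds whenever A is normal, though it can also hold for some non-normal A.)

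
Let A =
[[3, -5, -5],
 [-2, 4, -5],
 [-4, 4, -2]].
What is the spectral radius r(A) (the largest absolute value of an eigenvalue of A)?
r(A) ≈ 4.6794

The eigenvalues of A are the roots of its characteristic polynomial. With M = A (coefficients from the trace, the sum of principal 2x2 minors, and det A):
  p(λ) = det(λ I - M) = λ^3 - 5λ^2 - 12λ + 84.
No integer candidate from the rational root theorem (±divisors of 84) is a root, so the roots are irrational. The cubic discriminant is Δ = -47280 < 0, so there is one real root and a complex-conjugate pair. p(-4) = -12 and p(-3) = 48 have opposite signs, so a root lies in (-4, -3); Newton's method refines it to λ ≈ -3.8362. Dividing out (λ - (-3.8362)) leaves approximately λ^2 - 8.8362λ + 21.8969. For λ^2 - 8.8362λ + 21.8969 the discriminant is -9.5099. It is negative, so the remaining roots are the complex-conjugate pair λ ≈ 4.4181 ± 1.5419i. Their product equals the constant term, so |λ|^2 ≈ 21.8969 and |λ| ≈ 4.6794.
Thus the eigenvalues (to 4 decimals) are -3.8362 (modulus 3.8362); 4.4181 ± 1.5419i (modulus 4.6794). The spectral radius is the largest modulus: r(A) ≈ 4.6794. (Cross-check: r(A) ≤ ||A||_2 ≈ 9.2196; equality holds whenever A is normal, though it can also hold for some non-normal A.)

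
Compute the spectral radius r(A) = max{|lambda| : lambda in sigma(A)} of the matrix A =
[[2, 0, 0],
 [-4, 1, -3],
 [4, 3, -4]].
r(A) = sqrt(5) ≈ 2.2361

The eigenvalues of A are the roots of its characteristic polynomial. With M = A (coefficients from the trace, the sum of principal 2x2 minors, and det A):
  p(λ) = det(λ I - M) = λ^3 + λ^2 - λ - 10.
By the rational root theorem any rational root is an integer divisor of 10. Testing λ = 2: p(2) = 8 + 4 - 2 - 10 = 0, so λ = 2 is a root. Dividing out (λ - 2) leaves p(λ) = (λ - 2)(λ^2 + 3λ + 5). For λ^2 + 3λ + 5 the discriminant is -11. It is negative, so the roots are the complex-conjugate pair λ = -3/2 ± (sqrt(11)/2) i ≈ -1.5 ± 1.6583i. For a conjugate pair the product of the roots equals the constant term, so |λ|^2 = 5 and |λ| = sqrt(5) ≈ 2.2361.
Thus the eigenvalues (to 4 decimals) are -1.5 ± 1.6583i (modulus 2.2361); 2 (modulus 2). The spectral radius is the largest modulus: r(A) = sqrt(5) ≈ 2.2361. (Cross-check: r(A) ≤ ||A||_2 ≈ 6.5641; equality holds whenever A is normal, though it can also hold for some non-normal A.)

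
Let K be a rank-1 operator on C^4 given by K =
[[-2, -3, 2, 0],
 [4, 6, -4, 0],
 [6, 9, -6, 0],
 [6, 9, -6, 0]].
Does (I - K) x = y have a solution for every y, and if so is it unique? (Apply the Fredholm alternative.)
(I - K) is invertible (det(I - K) = 3 ≠ 0), so for every y in C^4 the equation (I - K) x = y has a unique solution.

K has rank 1, so it is an outer product K = u v^T: every row of K is a multiple of one row vector. Reading off the entries, u = (-1, 2, 3, 3) and v = (2, 3, -2, 0) (row i of K equals u_i·v^T). A rank-one matrix u v^T satisfies K u = u (v·u) and kills the (3)-dimensional subspace v^⊥, so its characteristic polynomial is lambda^3 (lambda - v·u) with v·u = tr K = -2. Hence the eigenvalues of I - K are 1 (multiplicity 3) and 1 - (-2) = 3, so det(I - K) = 3. (Direct check: I - K =
[[3, 3, -2, 0],
 [-4, -5, 4, 0],
 [-6, -9, 7, 0],
 [-6, -9, 6, 1]]
has determinant 3.) The finite-dimensional Fredholm alternative says: either (I - K) is invertible, or ker(I - K) ≠ {0} and then range(I - K) = ker((I - K)^*)^⊥, with dim ker(I - K) = dim ker((I - K)^*). Since det(I - K) ≠ 0, 1 is not an eigenvalue of K and ker(I - K) = {0}, so we are in the first case: for every y there is a unique x = (I - K)^(-1) y. Explicitly, by the Sherman–Morrison formula, (I - u v^T)^(-1) = I + u v^T/(1 - v·u), i.e. (I - K)^(-1) = I + K/(3).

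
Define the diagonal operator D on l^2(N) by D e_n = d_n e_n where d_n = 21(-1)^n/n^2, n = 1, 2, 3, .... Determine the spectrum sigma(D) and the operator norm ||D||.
sigma(D) = {21(-1)^n/n^2 : n ≥ 1} ∪ {0}; ||D|| = 21

A bounded diagonal operator on l^2 with diagonal entries d_n has spectrum equal to the closure of {d_n : n ≥ 1}: every d_n is an eigenvalue (with eigenvector e_n), so {d_n} ⊂ sigma(D); the spectrum is closed, so its closure is too; and for lambda not in the closure, (D - lambda I) has bounded inverse (the diagonal entries 1/(d_n - lambda) are bounded). For our sequence d_n = 21(-1)^n/n^2, n = 1, 2, 3, ...:
  - {d_n} = {21(-1)^n/n^2 : n ≥ 1}; the only limit point is 0
  - closure = {21(-1)^n/n^2 : n ≥ 1} ∪ {0}
For the norm: a diagonal operator has ||D|| = sup_n |d_n|. Here |d_n| = 21/n^2 is decreasing, so sup_n |d_n| = |d_1| = 21. So ||D|| = 21.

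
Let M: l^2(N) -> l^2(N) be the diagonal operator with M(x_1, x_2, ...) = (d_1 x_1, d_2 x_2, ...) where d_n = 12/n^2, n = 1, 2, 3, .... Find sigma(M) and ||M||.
sigma(M) = {12/n^2 : n ≥ 1} ∪ {0}; ||M|| = 12

A bounded diagonal operator on l^2 with diagonal entries d_n has spectrum equal to the closure of {d_n : n ≥ 1}: every d_n is an eigenvalue (with eigenvector e_n), so {d_n} ⊂ sigma(M); the spectrum is closed, so its closure is too; and for lambda not in the closure, (M - lambda I) has bounded inverse (the diagonal entries 1/(d_n - lambda) are bounded). For our sequence d_n = 12/n^2, n = 1, 2, 3, ...:
  - {d_n} = {12/n^2 : n ≥ 1}; the only limit point is 0
  - closure = {12/n^2 : n ≥ 1} ∪ {0}
For the norm: a diagonal operator has ||M|| = sup_n |d_n|. Here d_n = 12/n^2 is positive and decreasing, so sup_n |d_n| = d_1 = 12. So ||M|| = 12.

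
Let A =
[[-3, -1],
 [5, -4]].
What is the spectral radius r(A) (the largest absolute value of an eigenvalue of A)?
r(A) = sqrt(17) ≈ 4.1231

The eigenvalues of A are the roots of its characteristic polynomial. With M = A (coefficients from the trace and determinant):
  p(λ) = det(λ I - M) = λ^2 + 7λ + 17.
For λ^2 + 7λ + 17 the discriminant is -19. It is negative, so the roots are the complex-conjugate pair λ = -7/2 ± (sqrt(19)/2) i ≈ -3.5 ± 2.1794i. For a conjugate pair the product of the roots equals the constant term, so |λ|^2 = 17 and |λ| = sqrt(17) ≈ 4.1231.
Thus the eigenvalues (to 4 decimals) are -3.5 ± 2.1794i (modulus 4.1231). The spectral radius is the largest modulus: r(A) = sqrt(17) ≈ 4.1231. (Cross-check: r(A) ≤ ||A||_2 ≈ 6.6713; equality holds whenever A is normal, though it can also hold for some non-normal A.)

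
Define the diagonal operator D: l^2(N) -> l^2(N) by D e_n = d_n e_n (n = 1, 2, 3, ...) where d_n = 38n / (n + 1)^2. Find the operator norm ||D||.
||D|| = 19/2 (attained at n = 1)

For D diagonal, ||D|| = sup_n |d_n|. Treat f(x) = 38x / (x + 1)^2 for real x > 0. By the quotient rule, f'(x) = 38(1 - x)/(x + 1)^3, which is positive for x < 1 and negative for x > 1. So f has a unique maximum at x = 1, and since 1 is a positive integer, the supremum over n ≥ 1 is attained at n = 1: d_1 = 38·1/(1 + 1)^2 = 38·1/4 = 19/2. Hence ||D|| = 19/2.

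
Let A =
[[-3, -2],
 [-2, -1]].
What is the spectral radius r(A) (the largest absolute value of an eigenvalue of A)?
r(A) = (4 + sqrt(20))/2 ≈ 4.2361

The eigenvalues of A are the roots of its characteristic polynomial. With M = A (coefficients from the trace and determinant):
  p(λ) = det(λ I - M) = λ^2 + 4λ - 1.
For λ^2 + 4λ - 1 the discriminant is 20. It is nonnegative but not a perfect square, so the roots are real and irrational: λ = (-4 ± sqrt(20))/2 ≈ 0.2361, -4.2361.
Thus the eigenvalues (to 4 decimals) are 0.2361 (modulus 0.2361); -4.2361 (modulus 4.2361). The spectral radius is the largest modulus: r(A) = (4 + sqrt(20))/2 ≈ 4.2361. (Cross-check: r(A) ≤ ||A||_2 ≈ 4.2361; equality holds whenever A is normal, though it can also hold for some non-normal A.)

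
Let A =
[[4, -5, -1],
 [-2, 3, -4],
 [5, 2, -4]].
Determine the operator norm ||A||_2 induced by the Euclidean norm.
||A||_2 ≈ 7.6605 (= sqrt(largest eigenvalue of A^T A))

||A||_2 = sigma_max(A) = sqrt(lambda_max(A^T A)). Form the symmetric matrix M = A^T A =
[[45, -16, -16],
 [-16, 38, -15],
 [-16, -15, 33]].
Its characteristic polynomial (trace, sum of principal 2x2 minors, determinant of M give the coefficients) is
  p(λ) = det(λ I - M) = λ^3 - 116λ^2 + 3712λ - 20449.
No integer candidate from the rational root theorem (±divisors of 20449) is a root, so the roots are irrational. The cubic discriminant is Δ = 347462053 > 0, so there are three distinct real roots. p(6) = -2137 and p(7) = 194 have opposite signs, so a root lies in (6, 7); Newton's method refines it to λ ≈ 6.9135. p(50) = 151 and p(51) = -202 have opposite signs, so a root lies in (50, 51); Newton's method refines it to λ ≈ 50.4036. p(58) = -265 and p(59) = 142 have opposite signs, so a root lies in (58, 59); Newton's method refines it to λ ≈ 58.6829. Check (Vieta): the three roots sum to 116, matching tr M = 116.
So the eigenvalues of A^T A are ≈ 6.9135, 50.4036, 58.6829 (all ≥ 0, as they must be for A^T A). The largest is λ_max ≈ 58.6829, hence ||A||_2 = sqrt(λ_max) ≈ 7.6605.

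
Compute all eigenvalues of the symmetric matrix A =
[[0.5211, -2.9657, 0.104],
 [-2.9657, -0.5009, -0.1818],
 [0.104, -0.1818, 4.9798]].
sigma(A) ≈ {-3, 3, 5}

A is real symmetric, so its spectrum consists of real eigenvalues. Expanding the characteristic polynomial of the displayed matrix gives
  det(λ I - A) = p(λ) = λ^3 + (-5)λ^2 + (-9)λ + (44.9987).
Solving p(λ) = 0 yields eigenvalues ≈ -3, 3, 5. (A is shown rounded to 4 decimals, so these recover the underlying integer eigenvalues to within that precision.)
Verification: the trace of A = 5 equals the sum of eigenvalues 5, and det(A) ≈ -44.9987 matches the eigenvalue product -45.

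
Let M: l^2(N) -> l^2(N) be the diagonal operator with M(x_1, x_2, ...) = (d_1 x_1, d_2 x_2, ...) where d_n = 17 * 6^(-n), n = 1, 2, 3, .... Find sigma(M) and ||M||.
sigma(M) = {17 * 6^(-n) : n ≥ 1} ∪ {0}; ||M|| = 17/6

A bounded diagonal operator on l^2 with diagonal entries d_n has spectrum equal to the closure of {d_n : n ≥ 1}: every d_n is an eigenvalue (with eigenvector e_n), so {d_n} ⊂ sigma(M); the spectrum is closed, so its closure is too; and for lambda not in the closure, (M - lambda I) has bounded inverse (the diagonal entries 1/(d_n - lambda) are bounded). For our sequence d_n = 17 * 6^(-n), n = 1, 2, 3, ...:
  - {d_n} = {17 * 6^(-n) : n ≥ 1}; the only limit point is 0
  - closure = {17 * 6^(-n) : n ≥ 1} ∪ {0}
For the norm: a diagonal operator has ||M|| = sup_n |d_n|. Here d_n = 17 * 6^(-n) is positive and decreasing, so sup_n |d_n| = d_1 = 17/6. So ||M|| = 17/6.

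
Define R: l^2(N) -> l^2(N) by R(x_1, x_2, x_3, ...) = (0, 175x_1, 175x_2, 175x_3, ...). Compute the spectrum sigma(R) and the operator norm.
sigma(R) = closed disk {z in C : |z| ≤ 175}; ||R|| = 175

Note R = 175·U where U is the unit right shift (U x)_k = x_{k-1} (with x_0 := 0); so ||R|| = 175||U|| and sigma(R) = 175·sigma(U). ||R x||^2 = sum_{k≥1} |175x_k|^2 = 30625||x||^2, so ||R|| = 175 and sigma(R) ⊂ {|z| ≤ 175}. For any |lambda| < 175, the equation (R - lambda I) x = 0 forces x_1 = 0, then 175x_k = lambda x_{k+1} ⇒ x = 0, so R has no eigenvalues. But (R - lambda I) is not surjective for |lambda| < 175: solving (R - lambda I) x = e_1 would require x_n proportional to (lambda/175)^(-n), which is not in l^2. So every |lambda| < 175 lies in the residual spectrum. The boundary |lambda| = 175 is in the approximate point spectrum (the spectrum is closed). Hence sigma(R) is the closed disk of radius 175.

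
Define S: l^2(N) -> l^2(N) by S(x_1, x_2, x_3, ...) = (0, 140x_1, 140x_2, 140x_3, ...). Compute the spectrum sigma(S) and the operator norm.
sigma(S) = closed disk {z in C : |z| ≤ 140}; ||S|| = 140

Note S = 140·U where U is the unit right shift (U x)_k = x_{k-1} (with x_0 := 0); so ||S|| = 140||U|| and sigma(S) = 140·sigma(U). ||S x||^2 = sum_{k≥1} |140x_k|^2 = 19600||x||^2, so ||S|| = 140 and sigma(S) ⊂ {|z| ≤ 140}. For any |lambda| < 140, the equation (S - lambda I) x = 0 forces x_1 = 0, then 140x_k = lambda x_{k+1} ⇒ x = 0, so S has no eigenvalues. But (S - lambda I) is not surjective for |lambda| < 140: solving (S - lambda I) x = e_1 would require x_n proportional to (lambda/140)^(-n), which is not in l^2. So every |lambda| < 140 lies in the residual spectrum. The boundary |lambda| = 140 is in the approximate point spectrum (the spectrum is closed). Hence sigma(S) is the closed disk of radius 140.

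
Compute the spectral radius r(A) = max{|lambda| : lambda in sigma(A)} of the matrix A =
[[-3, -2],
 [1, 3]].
r(A) = sqrt(28)/2 ≈ 2.6458

The eigenvalues of A are the roots of its characteristic polynomial. With M = A (coefficients from the trace and determinant):
  p(λ) = det(λ I - M) = λ^2 - 7.
For λ^2 - 7 the discriminant is 28. It is nonnegative but not a perfect square, so the roots are real and irrational: λ = ± sqrt(28)/2 ≈ 2.6458, -2.6458.
Thus the eigenvalues (to 4 decimals) are 2.6458 (modulus 2.6458); -2.6458 (modulus 2.6458). The spectral radius is the largest modulus: r(A) = sqrt(28)/2 ≈ 2.6458. (Cross-check: r(A) ≤ ||A||_2 ≈ 4.5414; equality holds whenever A is normal, though it can also hold for some non-normal A.)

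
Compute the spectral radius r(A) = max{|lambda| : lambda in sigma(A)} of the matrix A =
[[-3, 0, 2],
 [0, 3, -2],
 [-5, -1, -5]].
r(A) ≈ 5.0282

The eigenvalues of A are the roots of its characteristic polynomial. With M = A (coefficients from the trace, the sum of principal 2x2 minors, and det A):
  p(λ) = det(λ I - M) = λ^3 + 5λ^2 - λ - 81.
No integer candidate from the rational root theorem (±divisors of 81) is a root, so the roots are irrational. The cubic discriminant is Δ = -129328 < 0, so there is one real root and a complex-conjugate pair. p(3) = -12 and p(4) = 59 have opposite signs, so a root lies in (3, 4); Newton's method refines it to λ ≈ 3.2038. Dividing out (λ - (3.2038)) leaves approximately λ^2 + 8.2038λ + 25.2828. For λ^2 + 8.2038λ + 25.2828 the discriminant is -33.8297. It is negative, so the remaining roots are the complex-conjugate pair λ ≈ -4.1019 ± 2.9082i. Their product equals the constant term, so |λ|^2 ≈ 25.2828 and |λ| ≈ 5.0282.
Thus the eigenvalues (to 4 decimals) are 3.2038 (modulus 3.2038); -4.1019 ± 2.9082i (modulus 5.0282). The spectral radius is the largest modulus: r(A) ≈ 5.0282. (Cross-check: r(A) ≤ ||A||_2 ≈ 7.2597; equality holds whenever A is normal, though it can also hold for some non-normal A.)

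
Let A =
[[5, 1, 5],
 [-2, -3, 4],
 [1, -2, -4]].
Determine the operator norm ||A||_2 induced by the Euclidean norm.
||A||_2 ≈ 7.9142 (= sqrt(largest eigenvalue of A^T A))

||A||_2 = sigma_max(A) = sqrt(lambda_max(A^T A)). Form the symmetric matrix M = A^T A =
[[30, 9, 13],
 [9, 14, 1],
 [13, 1, 57]].
Its characteristic polynomial (trace, sum of principal 2x2 minors, determinant of M give the coefficients) is
  p(λ) = det(λ I - M) = λ^3 - 101λ^2 + 2677λ - 17161.
No integer candidate from the rational root theorem (±divisors of 17161) is a root, so the roots are irrational. The cubic discriminant is Δ = 1210106032 > 0, so there are three distinct real roots. p(9) = -520 and p(10) = 509 have opposite signs, so a root lies in (9, 10); Newton's method refines it to λ ≈ 9.4877. p(28) = 563 and p(29) = -80 have opposite signs, so a root lies in (28, 29); Newton's method refines it to λ ≈ 28.8781. p(62) = -1103 and p(63) = 668 have opposite signs, so a root lies in (62, 63); Newton's method refines it to λ ≈ 62.6342. Check (Vieta): the three roots sum to 101, matching tr M = 101.
So the eigenvalues of A^T A are ≈ 9.4877, 28.8781, 62.6342 (all ≥ 0, as they must be for A^T A). The largest is λ_max ≈ 62.6342, hence ||A||_2 = sqrt(λ_max) ≈ 7.9142.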